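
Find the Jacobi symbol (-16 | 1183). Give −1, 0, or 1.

First reduce: -16 ≡ 1167 (mod 1183).
Reciprocity: 1167 ≡ 3 and 1183 ≡ 3 (mod 4), so (1167/1183) = −(1183/1167).
Reduce top mod 1167: now compute (16/1167).
Pull out 2^4: since 1167 ≡ 7 (mod 8), (2/1167) = +1, so (2/1167)^4 = +1.
Reached (1/1167) = 1. Collecting the sign flips along the way, the symbol is -1.

-1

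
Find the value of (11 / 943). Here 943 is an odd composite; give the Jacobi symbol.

1

Reciprocity: 11 ≡ 3 and 943 ≡ 3 (mod 4), so (11/943) = −(943/11).
Reduce top mod 11: now compute (8/11).
Pull out 2^3: since 11 ≡ 3 (mod 8), (2/11) = -1, so (2/11)^3 = -1.
Reached (1/11) = 1. Collecting the sign flips along the way, the symbol is +1.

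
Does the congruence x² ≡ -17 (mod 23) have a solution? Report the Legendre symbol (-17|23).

First reduce: -17 ≡ 6 (mod 23).
Pull out 2: since 23 ≡ 7 (mod 8), (2/23) = +1.
Reciprocity: 3 ≡ 3 and 23 ≡ 3 (mod 4), so (3/23) = −(23/3).
Reduce top mod 3: now compute (2/3).
Pull out 2: since 3 ≡ 3 (mod 8), (2/3) = -1.
Reached (1/3) = 1. Collecting the sign flips along the way, the symbol is +1.

1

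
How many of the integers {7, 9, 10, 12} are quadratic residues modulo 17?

1

(7/17) = -1 → non-residue.
(9/17) = +1 → QR.
(10/17) = -1 → non-residue.
(12/17) = -1 → non-residue.
Total quadratic residues among the 4: 1.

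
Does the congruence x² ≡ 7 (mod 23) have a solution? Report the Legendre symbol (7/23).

-1

Reciprocity: 7 ≡ 3 and 23 ≡ 3 (mod 4), so (7/23) = −(23/7).
Reduce top mod 7: now compute (2/7).
Pull out 2: since 7 ≡ 7 (mod 8), (2/7) = +1.
Reached (1/7) = 1. Collecting the sign flips along the way, the symbol is -1.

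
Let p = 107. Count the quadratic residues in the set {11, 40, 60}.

(11/107) = +1 → QR.
(40/107) = +1 → QR.
(60/107) = -1 → non-residue.
Total quadratic residues among the 3: 2.

2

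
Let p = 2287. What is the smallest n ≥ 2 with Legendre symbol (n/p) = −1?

3

(2/2287) = +1, so 2 is a residue.
(3/2287) = −1, so 3 is the smallest positive non-residue mod 2287.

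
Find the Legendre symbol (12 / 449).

-1

Pull out 2^2: since 449 ≡ 1 (mod 8), (2/449) = +1, so (2/449)^2 = +1.
Reciprocity: 3 ≡ 3 and 449 ≡ 1 (mod 4), so (3/449) = +(449/3).
Reduce top mod 3: now compute (2/3).
Pull out 2: since 3 ≡ 3 (mod 8), (2/3) = -1.
Reached (1/3) = 1. Collecting the sign flips along the way, the symbol is -1.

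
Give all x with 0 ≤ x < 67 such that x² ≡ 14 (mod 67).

9, 58

Since 67 ≡ 3 (mod 4), a square root of 14 is 14^((67+1)/4) = 14^17 mod 67.
Repeated squaring: 14^2≡62, 14^4≡25, 14^8≡22, 14^16≡15 (mod 67).
14^17 = 14^(16+1) ≡ 9 (mod 67).
Check: 9² = 81 ≡ 14 (mod 67). The two roots are 9 and 58.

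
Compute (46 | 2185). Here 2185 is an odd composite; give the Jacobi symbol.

Pull out 2: since 2185 ≡ 1 (mod 8), (2/2185) = +1.
Reciprocity: 23 ≡ 3 and 2185 ≡ 1 (mod 4), so (23/2185) = +(2185/23).
Reduce top mod 23: now compute (0/23).
Top reduces to 0: gcd > 1, so the symbol is 0.

0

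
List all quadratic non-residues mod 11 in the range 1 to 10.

2 6 7 8 10

Square k = 1,…,5 (k and 11−k give the same square):
1²=1, 2²=4, 3²=9, 4²≡5, 5²≡3 (mod 11).
The residues are {1, 3, 4, 5, 9}; the non-residues are the remaining 5 nonzero classes.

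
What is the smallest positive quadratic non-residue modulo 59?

(2/59) = −1, so 2 is the smallest positive non-residue mod 59.

2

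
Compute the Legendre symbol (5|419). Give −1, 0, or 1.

Reciprocity: 5 ≡ 1 and 419 ≡ 3 (mod 4), so (5/419) = +(419/5).
Reduce top mod 5: now compute (4/5).
Pull out 2^2: since 5 ≡ 5 (mod 8), (2/5) = -1, so (2/5)^2 = +1.
Reached (1/5) = 1. Collecting the sign flips along the way, the symbol is +1.

1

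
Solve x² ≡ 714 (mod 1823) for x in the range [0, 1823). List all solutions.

685, 1138

Since 1823 ≡ 3 (mod 4), a square root of 714 is 714^((1823+1)/4) = 714^456 mod 1823.
Repeated squaring: 714^2≡1179, 714^4≡915, 714^8≡468, 714^16≡264, 714^32≡422, 714^64≡1253, 714^128≡406, 714^256≡766 (mod 1823).
714^456 = 714^(256+128+64+8) ≡ 685 (mod 1823).
Check: 685² = 469225 ≡ 714 (mod 1823). The two roots are 685 and 1138.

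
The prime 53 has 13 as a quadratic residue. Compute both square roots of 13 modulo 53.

15, 38

53 ≡ 1 (mod 4), so we find a root by search.
Trying successive values, 15² = 225 ≡ 13 (mod 53). The other root is 53 − 15 = 38.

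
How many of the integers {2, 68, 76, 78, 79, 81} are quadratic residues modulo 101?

(2/101) = -1 → non-residue.
(68/101) = +1 → QR.
(76/101) = +1 → QR.
(78/101) = +1 → QR.
(79/101) = +1 → QR.
(81/101) = +1 → QR.
Total quadratic residues among the 6: 5.

5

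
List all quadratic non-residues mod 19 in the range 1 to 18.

Square k = 1,…,9 (k and 19−k give the same square):
1²=1, 2²=4, 3²=9, 4²=16, 5²≡6, 6²≡17, 7²≡11, 8²≡7, 9²≡5 (mod 19).
The residues are {1, 4, 5, 6, 7, 9, 11, 16, 17}; the non-residues are the remaining 9 nonzero classes.

2 3 8 10 12 13 14 15 18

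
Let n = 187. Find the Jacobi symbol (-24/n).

-1

First reduce: -24 ≡ 163 (mod 187).
Reciprocity: 163 ≡ 3 and 187 ≡ 3 (mod 4), so (163/187) = −(187/163).
Reduce top mod 163: now compute (24/163).
Pull out 2^3: since 163 ≡ 3 (mod 8), (2/163) = -1, so (2/163)^3 = -1.
Reciprocity: 3 ≡ 3 and 163 ≡ 3 (mod 4), so (3/163) = −(163/3).
Reduce top mod 3: now compute (1/3).
Reached (1/3) = 1. Collecting the sign flips along the way, the symbol is -1.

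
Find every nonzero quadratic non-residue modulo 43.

2,3,5,7,8,12,18,19,20,22,26,27,28,29,30,32,33,34,37,39,42

Square k = 1,…,21 (k and 43−k give the same square):
1²=1, 2²=4, 3²=9, 4²=16, 5²=25, 6²=36, 7²≡6, 8²≡21, 9²≡38, 10²≡14, 11²≡35, 12²≡15, 13²≡40, 14²≡24, 15²≡10, 16²≡41, 17²≡31, 18²≡23, 19²≡17, 20²≡13, 21²≡11 (mod 43).
The residues are {1, 4, 6, 9, 10, 11, 13, 14, 15, 16, 17, 21, 23, 24, 25, 31, 35, 36, 38, 40, 41}; the non-residues are the remaining 21 nonzero classes.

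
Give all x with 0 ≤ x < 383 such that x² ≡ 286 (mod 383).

Since 383 ≡ 3 (mod 4), a square root of 286 is 286^((383+1)/4) = 286^96 mod 383.
Repeated squaring: 286^2≡217, 286^4≡363, 286^8≡17, 286^16≡289, 286^32≡27, 286^64≡346 (mod 383).
286^96 = 286^(64+32) ≡ 150 (mod 383).
Check: 150² = 22500 ≡ 286 (mod 383). The two roots are 150 and 233.

150, 233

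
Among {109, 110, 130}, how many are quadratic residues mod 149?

(109/149) = -1 → non-residue.
(110/149) = +1 → QR.
(130/149) = +1 → QR.
Total quadratic residues among the 3: 2.

2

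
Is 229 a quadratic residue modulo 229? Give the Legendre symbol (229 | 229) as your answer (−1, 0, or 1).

0

First reduce: 229 ≡ 0 (mod 229).
Top reduces to 0: gcd > 1, so the symbol is 0.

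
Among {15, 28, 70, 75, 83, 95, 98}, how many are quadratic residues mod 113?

5

(15/113) = +1 → QR.
(28/113) = +1 → QR.
(70/113) = -1 → non-residue.
(75/113) = -1 → non-residue.
(83/113) = +1 → QR.
(95/113) = +1 → QR.
(98/113) = +1 → QR.
Total quadratic residues among the 7: 5.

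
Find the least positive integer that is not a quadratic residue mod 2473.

(2/2473) = +1, so 2 is a residue.
(3/2473) = +1, so 3 is a residue.
(4/2473) = +1, so 4 is a residue.
(5/2473) = −1, so 5 is the smallest positive non-residue mod 2473.

5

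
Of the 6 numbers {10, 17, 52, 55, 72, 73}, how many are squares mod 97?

2

(10/97) = -1 → non-residue.
(17/97) = -1 → non-residue.
(52/97) = -1 → non-residue.
(55/97) = -1 → non-residue.
(72/97) = +1 → QR.
(73/97) = +1 → QR.
Total quadratic residues among the 6: 2.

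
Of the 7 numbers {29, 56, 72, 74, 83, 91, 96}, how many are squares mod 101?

2

(29/101) = -1 → non-residue.
(56/101) = +1 → QR.
(72/101) = -1 → non-residue.
(74/101) = -1 → non-residue.
(83/101) = -1 → non-residue.
(91/101) = -1 → non-residue.
(96/101) = +1 → QR.
Total quadratic residues among the 7: 2.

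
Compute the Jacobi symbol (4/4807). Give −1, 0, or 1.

1

Pull out 2^2: since 4807 ≡ 7 (mod 8), (2/4807) = +1, so (2/4807)^2 = +1.
Reached (1/4807) = 1. Collecting the sign flips along the way, the symbol is +1.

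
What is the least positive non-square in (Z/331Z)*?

(2/331) = −1, so 2 is the smallest positive non-residue mod 331.

2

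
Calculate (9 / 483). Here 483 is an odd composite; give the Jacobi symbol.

0

Reciprocity: 9 ≡ 1 and 483 ≡ 3 (mod 4), so (9/483) = +(483/9).
Reduce top mod 9: now compute (6/9).
Pull out 2: since 9 ≡ 1 (mod 8), (2/9) = +1.
Reciprocity: 3 ≡ 3 and 9 ≡ 1 (mod 4), so (3/9) = +(9/3).
Reduce top mod 3: now compute (0/3).
Top reduces to 0: gcd > 1, so the symbol is 0.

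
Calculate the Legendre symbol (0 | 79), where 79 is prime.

0

Top reduces to 0: gcd > 1, so the symbol is 0.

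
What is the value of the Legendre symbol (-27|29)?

-1

First reduce: -27 ≡ 2 (mod 29).
Pull out 2: since 29 ≡ 5 (mod 8), (2/29) = -1.
Reached (1/29) = 1. Collecting the sign flips along the way, the symbol is -1.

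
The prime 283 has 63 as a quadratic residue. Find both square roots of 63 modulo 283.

Since 283 ≡ 3 (mod 4), a square root of 63 is 63^((283+1)/4) = 63^71 mod 283.
Repeated squaring: 63^2≡7, 63^4≡49, 63^8≡137, 63^16≡91, 63^32≡74, 63^64≡99 (mod 283).
63^71 = 63^(64+4+2+1) ≡ 94 (mod 283).
Check: 94² = 8836 ≡ 63 (mod 283). The two roots are 94 and 189.

94, 189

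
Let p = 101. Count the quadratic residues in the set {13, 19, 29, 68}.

(13/101) = +1 → QR.
(19/101) = +1 → QR.
(29/101) = -1 → non-residue.
(68/101) = +1 → QR.
Total quadratic residues among the 4: 3.

3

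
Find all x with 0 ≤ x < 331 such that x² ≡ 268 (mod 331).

54, 277

Since 331 ≡ 3 (mod 4), a square root of 268 is 268^((331+1)/4) = 268^83 mod 331.
Repeated squaring: 268^2≡328, 268^4≡9, 268^8≡81, 268^16≡272, 268^32≡171, 268^64≡113 (mod 331).
268^83 = 268^(64+16+2+1) ≡ 54 (mod 331).
Check: 54² = 2916 ≡ 268 (mod 331). The two roots are 54 and 277.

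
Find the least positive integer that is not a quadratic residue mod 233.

(2/233) = +1, so 2 is a residue.
(3/233) = −1, so 3 is the smallest positive non-residue mod 233.

3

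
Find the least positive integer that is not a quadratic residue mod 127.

(2/127) = +1, so 2 is a residue.
(3/127) = −1, so 3 is the smallest positive non-residue mod 127.

3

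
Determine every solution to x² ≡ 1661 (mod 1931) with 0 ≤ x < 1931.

672, 1259

Since 1931 ≡ 3 (mod 4), a square root of 1661 is 1661^((1931+1)/4) = 1661^483 mod 1931.
Repeated squaring: 1661^2≡1453, 1661^4≡626, 1661^8≡1814, 1661^16≡172, 1661^32≡619, 1661^64≡823, 1661^128≡1479, 1661^256≡1549 (mod 1931).
1661^483 = 1661^(256+128+64+32+2+1) ≡ 1259 (mod 1931).
Check: 1259² = 1585081 ≡ 1661 (mod 1931). The two roots are 672 and 1259.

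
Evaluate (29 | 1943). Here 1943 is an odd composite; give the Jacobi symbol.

Reciprocity: 29 ≡ 1 and 1943 ≡ 3 (mod 4), so (29/1943) = +(1943/29).
Reduce top mod 29: now compute (0/29).
Top reduces to 0: gcd > 1, so the symbol is 0.

0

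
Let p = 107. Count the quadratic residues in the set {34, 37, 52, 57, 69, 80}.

5

(34/107) = +1 → QR.
(37/107) = +1 → QR.
(52/107) = +1 → QR.
(57/107) = +1 → QR.
(69/107) = +1 → QR.
(80/107) = -1 → non-residue.
Total quadratic residues among the 6: 5.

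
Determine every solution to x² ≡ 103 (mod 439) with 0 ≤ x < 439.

144, 295

Since 439 ≡ 3 (mod 4), a square root of 103 is 103^((439+1)/4) = 103^110 mod 439.
Repeated squaring: 103^2≡73, 103^4≡61, 103^8≡209, 103^16≡220, 103^32≡110, 103^64≡247 (mod 439).
103^110 = 103^(64+32+8+4+2) ≡ 144 (mod 439).
Check: 144² = 20736 ≡ 103 (mod 439). The two roots are 144 and 295.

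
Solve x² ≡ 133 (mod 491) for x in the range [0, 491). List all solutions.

214, 277

Since 491 ≡ 3 (mod 4), a square root of 133 is 133^((491+1)/4) = 133^123 mod 491.
Repeated squaring: 133^2≡13, 133^4≡169, 133^8≡83, 133^16≡15, 133^32≡225, 133^64≡52 (mod 491).
133^123 = 133^(64+32+16+8+2+1) ≡ 277 (mod 491).
Check: 277² = 76729 ≡ 133 (mod 491). The two roots are 214 and 277.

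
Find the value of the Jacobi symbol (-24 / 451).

-1

First reduce: -24 ≡ 427 (mod 451).
Reciprocity: 427 ≡ 3 and 451 ≡ 3 (mod 4), so (427/451) = −(451/427).
Reduce top mod 427: now compute (24/427).
Pull out 2^3: since 427 ≡ 3 (mod 8), (2/427) = -1, so (2/427)^3 = -1.
Reciprocity: 3 ≡ 3 and 427 ≡ 3 (mod 4), so (3/427) = −(427/3).
Reduce top mod 3: now compute (1/3).
Reached (1/3) = 1. Collecting the sign flips along the way, the symbol is -1.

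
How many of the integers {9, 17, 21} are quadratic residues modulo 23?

(9/23) = +1 → QR.
(17/23) = -1 → non-residue.
(21/23) = -1 → non-residue.
Total quadratic residues among the 3: 1.

1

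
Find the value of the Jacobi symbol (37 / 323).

1

Reciprocity: 37 ≡ 1 and 323 ≡ 3 (mod 4), so (37/323) = +(323/37).
Reduce top mod 37: now compute (27/37).
Reciprocity: 27 ≡ 3 and 37 ≡ 1 (mod 4), so (27/37) = +(37/27).
Reduce top mod 27: now compute (10/27).
Pull out 2: since 27 ≡ 3 (mod 8), (2/27) = -1.
Reciprocity: 5 ≡ 1 and 27 ≡ 3 (mod 4), so (5/27) = +(27/5).
Reduce top mod 5: now compute (2/5).
Pull out 2: since 5 ≡ 5 (mod 8), (2/5) = -1.
Reached (1/5) = 1. Collecting the sign flips along the way, the symbol is +1.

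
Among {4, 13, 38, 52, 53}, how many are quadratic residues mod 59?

2

(4/59) = +1 → QR.
(13/59) = -1 → non-residue.
(38/59) = -1 → non-residue.
(52/59) = -1 → non-residue.
(53/59) = +1 → QR.
Total quadratic residues among the 5: 2.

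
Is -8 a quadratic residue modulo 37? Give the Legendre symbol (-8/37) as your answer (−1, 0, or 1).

-1

First reduce: -8 ≡ 29 (mod 37).
Reciprocity: 29 ≡ 1 and 37 ≡ 1 (mod 4), so (29/37) = +(37/29).
Reduce top mod 29: now compute (8/29).
Pull out 2^3: since 29 ≡ 5 (mod 8), (2/29) = -1, so (2/29)^3 = -1.
Reached (1/29) = 1. Collecting the sign flips along the way, the symbol is -1.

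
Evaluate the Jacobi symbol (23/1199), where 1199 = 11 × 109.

-1

Reciprocity: 23 ≡ 3 and 1199 ≡ 3 (mod 4), so (23/1199) = −(1199/23).
Reduce top mod 23: now compute (3/23).
Reciprocity: 3 ≡ 3 and 23 ≡ 3 (mod 4), so (3/23) = −(23/3).
Reduce top mod 3: now compute (2/3).
Pull out 2: since 3 ≡ 3 (mod 8), (2/3) = -1.
Reached (1/3) = 1. Collecting the sign flips along the way, the symbol is -1.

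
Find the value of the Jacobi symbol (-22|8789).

First reduce: -22 ≡ 8767 (mod 8789).
Reciprocity: 8767 ≡ 3 and 8789 ≡ 1 (mod 4), so (8767/8789) = +(8789/8767).
Reduce top mod 8767: now compute (22/8767).
Pull out 2: since 8767 ≡ 7 (mod 8), (2/8767) = +1.
Reciprocity: 11 ≡ 3 and 8767 ≡ 3 (mod 4), so (11/8767) = −(8767/11).
Reduce top mod 11: now compute (0/11).
Top reduces to 0: gcd > 1, so the symbol is 0.

0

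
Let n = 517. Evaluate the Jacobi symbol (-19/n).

First reduce: -19 ≡ 498 (mod 517).
Pull out 2: since 517 ≡ 5 (mod 8), (2/517) = -1.
Reciprocity: 249 ≡ 1 and 517 ≡ 1 (mod 4), so (249/517) = +(517/249).
Reduce top mod 249: now compute (19/249).
Reciprocity: 19 ≡ 3 and 249 ≡ 1 (mod 4), so (19/249) = +(249/19).
Reduce top mod 19: now compute (2/19).
Pull out 2: since 19 ≡ 3 (mod 8), (2/19) = -1.
Reached (1/19) = 1. Collecting the sign flips along the way, the symbol is +1.

1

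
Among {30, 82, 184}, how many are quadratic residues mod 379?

(30/379) = +1 → QR.
(82/379) = -1 → non-residue.
(184/379) = -1 → non-residue.
Total quadratic residues among the 3: 1.

1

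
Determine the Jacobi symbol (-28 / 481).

-1

First reduce: -28 ≡ 453 (mod 481).
Reciprocity: 453 ≡ 1 and 481 ≡ 1 (mod 4), so (453/481) = +(481/453).
Reduce top mod 453: now compute (28/453).
Pull out 2^2: since 453 ≡ 5 (mod 8), (2/453) = -1, so (2/453)^2 = +1.
Reciprocity: 7 ≡ 3 and 453 ≡ 1 (mod 4), so (7/453) = +(453/7).
Reduce top mod 7: now compute (5/7).
Reciprocity: 5 ≡ 1 and 7 ≡ 3 (mod 4), so (5/7) = +(7/5).
Reduce top mod 5: now compute (2/5).
Pull out 2: since 5 ≡ 5 (mod 8), (2/5) = -1.
Reached (1/5) = 1. Collecting the sign flips along the way, the symbol is -1.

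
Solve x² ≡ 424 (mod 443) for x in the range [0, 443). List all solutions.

194, 249

Since 443 ≡ 3 (mod 4), a square root of 424 is 424^((443+1)/4) = 424^111 mod 443.
Repeated squaring: 424^2≡361, 424^4≡79, 424^8≡39, 424^16≡192, 424^32≡95, 424^64≡165 (mod 443).
424^111 = 424^(64+32+8+4+2+1) ≡ 194 (mod 443).
Check: 194² = 37636 ≡ 424 (mod 443). The two roots are 194 and 249.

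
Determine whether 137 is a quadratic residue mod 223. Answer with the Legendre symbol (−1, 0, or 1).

Reciprocity: 137 ≡ 1 and 223 ≡ 3 (mod 4), so (137/223) = +(223/137).
Reduce top mod 137: now compute (86/137).
Pull out 2: since 137 ≡ 1 (mod 8), (2/137) = +1.
Reciprocity: 43 ≡ 3 and 137 ≡ 1 (mod 4), so (43/137) = +(137/43).
Reduce top mod 43: now compute (8/43).
Pull out 2^3: since 43 ≡ 3 (mod 8), (2/43) = -1, so (2/43)^3 = -1.
Reached (1/43) = 1. Collecting the sign flips along the way, the symbol is -1.

-1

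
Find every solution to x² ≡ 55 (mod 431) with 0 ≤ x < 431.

Since 431 ≡ 3 (mod 4), a square root of 55 is 55^((431+1)/4) = 55^108 mod 431.
Repeated squaring: 55^2≡8, 55^4≡64, 55^8≡217, 55^16≡110, 55^32≡32, 55^64≡162 (mod 431).
55^108 = 55^(64+32+8+4) ≡ 290 (mod 431).
Check: 290² = 84100 ≡ 55 (mod 431). The two roots are 141 and 290.

141, 290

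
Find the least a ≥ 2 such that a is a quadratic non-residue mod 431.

7

(2/431) = +1, so 2 is a residue.
(3/431) = +1, so 3 is a residue.
(4/431) = +1, so 4 is a residue.
(5/431) = +1, so 5 is a residue.
(6/431) = +1, so 6 is a residue.
(7/431) = −1, so 7 is the smallest positive non-residue mod 431.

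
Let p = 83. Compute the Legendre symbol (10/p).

Pull out 2: since 83 ≡ 3 (mod 8), (2/83) = -1.
Reciprocity: 5 ≡ 1 and 83 ≡ 3 (mod 4), so (5/83) = +(83/5).
Reduce top mod 5: now compute (3/5).
Reciprocity: 3 ≡ 3 and 5 ≡ 1 (mod 4), so (3/5) = +(5/3).
Reduce top mod 3: now compute (2/3).
Pull out 2: since 3 ≡ 3 (mod 8), (2/3) = -1.
Reached (1/3) = 1. Collecting the sign flips along the way, the symbol is +1.

1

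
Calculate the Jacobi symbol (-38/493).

1

First reduce: -38 ≡ 455 (mod 493).
Reciprocity: 455 ≡ 3 and 493 ≡ 1 (mod 4), so (455/493) = +(493/455).
Reduce top mod 455: now compute (38/455).
Pull out 2: since 455 ≡ 7 (mod 8), (2/455) = +1.
Reciprocity: 19 ≡ 3 and 455 ≡ 3 (mod 4), so (19/455) = −(455/19).
Reduce top mod 19: now compute (18/19).
Pull out 2: since 19 ≡ 3 (mod 8), (2/19) = -1.
Reciprocity: 9 ≡ 1 and 19 ≡ 3 (mod 4), so (9/19) = +(19/9).
Reduce top mod 9: now compute (1/9).
Reached (1/9) = 1. Collecting the sign flips along the way, the symbol is +1.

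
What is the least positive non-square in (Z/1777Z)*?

5

(2/1777) = +1, so 2 is a residue.
(3/1777) = +1, so 3 is a residue.
(4/1777) = +1, so 4 is a residue.
(5/1777) = −1, so 5 is the smallest positive non-residue mod 1777.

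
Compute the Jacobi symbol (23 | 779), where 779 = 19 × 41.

Reciprocity: 23 ≡ 3 and 779 ≡ 3 (mod 4), so (23/779) = −(779/23).
Reduce top mod 23: now compute (20/23).
Pull out 2^2: since 23 ≡ 7 (mod 8), (2/23) = +1, so (2/23)^2 = +1.
Reciprocity: 5 ≡ 1 and 23 ≡ 3 (mod 4), so (5/23) = +(23/5).
Reduce top mod 5: now compute (3/5).
Reciprocity: 3 ≡ 3 and 5 ≡ 1 (mod 4), so (3/5) = +(5/3).
Reduce top mod 3: now compute (2/3).
Pull out 2: since 3 ≡ 3 (mod 8), (2/3) = -1.
Reached (1/3) = 1. Collecting the sign flips along the way, the symbol is +1.

1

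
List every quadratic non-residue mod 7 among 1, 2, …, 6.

Square k = 1,…,3 (k and 7−k give the same square):
1²=1, 2²=4, 3²≡2 (mod 7).
The residues are {1, 2, 4}; the non-residues are the remaining 3 nonzero classes.

3, 5, 6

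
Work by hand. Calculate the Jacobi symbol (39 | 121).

Reciprocity: 39 ≡ 3 and 121 ≡ 1 (mod 4), so (39/121) = +(121/39).
Reduce top mod 39: now compute (4/39).
Pull out 2^2: since 39 ≡ 7 (mod 8), (2/39) = +1, so (2/39)^2 = +1.
Reached (1/39) = 1. Collecting the sign flips along the way, the symbol is +1.

1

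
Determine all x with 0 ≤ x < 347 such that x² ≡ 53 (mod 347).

Since 347 ≡ 3 (mod 4), a square root of 53 is 53^((347+1)/4) = 53^87 mod 347.
Repeated squaring: 53^2≡33, 53^4≡48, 53^8≡222, 53^16≡10, 53^32≡100, 53^64≡284 (mod 347).
53^87 = 53^(64+16+4+2+1) ≡ 327 (mod 347).
Check: 327² = 106929 ≡ 53 (mod 347). The two roots are 20 and 327.

20, 327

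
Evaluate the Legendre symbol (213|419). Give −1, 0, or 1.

-1

Reciprocity: 213 ≡ 1 and 419 ≡ 3 (mod 4), so (213/419) = +(419/213).
Reduce top mod 213: now compute (206/213).
Pull out 2: since 213 ≡ 5 (mod 8), (2/213) = -1.
Reciprocity: 103 ≡ 3 and 213 ≡ 1 (mod 4), so (103/213) = +(213/103).
Reduce top mod 103: now compute (7/103).
Reciprocity: 7 ≡ 3 and 103 ≡ 3 (mod 4), so (7/103) = −(103/7).
Reduce top mod 7: now compute (5/7).
Reciprocity: 5 ≡ 1 and 7 ≡ 3 (mod 4), so (5/7) = +(7/5).
Reduce top mod 5: now compute (2/5).
Pull out 2: since 5 ≡ 5 (mod 8), (2/5) = -1.
Reached (1/5) = 1. Collecting the sign flips along the way, the symbol is -1.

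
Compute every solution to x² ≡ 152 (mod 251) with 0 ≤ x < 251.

34, 217

Since 251 ≡ 3 (mod 4), a square root of 152 is 152^((251+1)/4) = 152^63 mod 251.
Repeated squaring: 152^2≡12, 152^4≡144, 152^8≡154, 152^16≡122, 152^32≡75 (mod 251).
152^63 = 152^(32+16+8+4+2+1) ≡ 217 (mod 251).
Check: 217² = 47089 ≡ 152 (mod 251). The two roots are 34 and 217.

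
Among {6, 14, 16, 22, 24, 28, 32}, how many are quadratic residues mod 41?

(6/41) = -1 → non-residue.
(14/41) = -1 → non-residue.
(16/41) = +1 → QR.
(22/41) = -1 → non-residue.
(24/41) = -1 → non-residue.
(28/41) = -1 → non-residue.
(32/41) = +1 → QR.
Total quadratic residues among the 7: 2.

2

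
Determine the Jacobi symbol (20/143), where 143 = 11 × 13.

-1

Pull out 2^2: since 143 ≡ 7 (mod 8), (2/143) = +1, so (2/143)^2 = +1.
Reciprocity: 5 ≡ 1 and 143 ≡ 3 (mod 4), so (5/143) = +(143/5).
Reduce top mod 5: now compute (3/5).
Reciprocity: 3 ≡ 3 and 5 ≡ 1 (mod 4), so (3/5) = +(5/3).
Reduce top mod 3: now compute (2/3).
Pull out 2: since 3 ≡ 3 (mod 8), (2/3) = -1.
Reached (1/3) = 1. Collecting the sign flips along the way, the symbol is -1.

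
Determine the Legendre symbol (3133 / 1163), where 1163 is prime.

1

First reduce: 3133 ≡ 807 (mod 1163).
Reciprocity: 807 ≡ 3 and 1163 ≡ 3 (mod 4), so (807/1163) = −(1163/807).
Reduce top mod 807: now compute (356/807).
Pull out 2^2: since 807 ≡ 7 (mod 8), (2/807) = +1, so (2/807)^2 = +1.
Reciprocity: 89 ≡ 1 and 807 ≡ 3 (mod 4), so (89/807) = +(807/89).
Reduce top mod 89: now compute (6/89).
Pull out 2: since 89 ≡ 1 (mod 8), (2/89) = +1.
Reciprocity: 3 ≡ 3 and 89 ≡ 1 (mod 4), so (3/89) = +(89/3).
Reduce top mod 3: now compute (2/3).
Pull out 2: since 3 ≡ 3 (mod 8), (2/3) = -1.
Reached (1/3) = 1. Collecting the sign flips along the way, the symbol is +1.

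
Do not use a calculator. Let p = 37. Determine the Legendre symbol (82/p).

Euler's criterion: (82/37) ≡ 8^18 (mod 37).
8^2 ≡ 27 (mod 37)
8^4 ≡ 26 (mod 37)
8^8 ≡ 10 (mod 37)
8^16 ≡ 26 (mod 37)
8^18 = 8^(16+2) ≡ 36 (mod 37).
Result is 36 ≡ −1, so (82/37) = −1.

-1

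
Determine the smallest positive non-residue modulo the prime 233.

(2/233) = +1, so 2 is a residue.
(3/233) = −1, so 3 is the smallest positive non-residue mod 233.

3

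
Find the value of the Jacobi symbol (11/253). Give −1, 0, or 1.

0

Reciprocity: 11 ≡ 3 and 253 ≡ 1 (mod 4), so (11/253) = +(253/11).
Reduce top mod 11: now compute (0/11).
Top reduces to 0: gcd > 1, so the symbol is 0.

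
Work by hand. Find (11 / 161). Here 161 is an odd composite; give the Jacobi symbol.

Reciprocity: 11 ≡ 3 and 161 ≡ 1 (mod 4), so (11/161) = +(161/11).
Reduce top mod 11: now compute (7/11).
Reciprocity: 7 ≡ 3 and 11 ≡ 3 (mod 4), so (7/11) = −(11/7).
Reduce top mod 7: now compute (4/7).
Pull out 2^2: since 7 ≡ 7 (mod 8), (2/7) = +1, so (2/7)^2 = +1.
Reached (1/7) = 1. Collecting the sign flips along the way, the symbol is -1.

-1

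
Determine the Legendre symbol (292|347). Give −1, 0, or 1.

1

Euler's criterion: (292/347) ≡ 292^173 (mod 347).
292^2 ≡ 249 (mod 347)
292^4 ≡ 235 (mod 347)
292^8 ≡ 52 (mod 347)
292^16 ≡ 275 (mod 347)
292^32 ≡ 326 (mod 347)
292^64 ≡ 94 (mod 347)
292^128 ≡ 161 (mod 347)
292^173 = 292^(128+32+8+4+1) ≡ 1 (mod 347).
Result is 1, so (292/347) = 1.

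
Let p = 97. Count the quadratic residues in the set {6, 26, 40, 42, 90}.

1

(6/97) = +1 → QR.
(26/97) = -1 → non-residue.
(40/97) = -1 → non-residue.
(42/97) = -1 → non-residue.
(90/97) = -1 → non-residue.
Total quadratic residues among the 5: 1.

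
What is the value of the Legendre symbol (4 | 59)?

Euler's criterion: (4/59) ≡ 4^29 (mod 59).
4^2 ≡ 16 (mod 59)
4^4 ≡ 20 (mod 59)
4^8 ≡ 46 (mod 59)
4^16 ≡ 51 (mod 59)
4^29 = 4^(16+8+4+1) ≡ 1 (mod 59).
Result is 1, so (4/59) = 1.

1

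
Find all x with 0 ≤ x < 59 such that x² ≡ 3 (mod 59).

11, 48

Since 59 ≡ 3 (mod 4), a square root of 3 is 3^((59+1)/4) = 3^15 mod 59.
Repeated squaring: 3^2≡9, 3^4≡22, 3^8≡12 (mod 59).
3^15 = 3^(8+4+2+1) ≡ 48 (mod 59).
Check: 48² = 2304 ≡ 3 (mod 59). The two roots are 11 and 48.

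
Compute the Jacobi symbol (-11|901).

-1

First reduce: -11 ≡ 890 (mod 901).
Pull out 2: since 901 ≡ 5 (mod 8), (2/901) = -1.
Reciprocity: 445 ≡ 1 and 901 ≡ 1 (mod 4), so (445/901) = +(901/445).
Reduce top mod 445: now compute (11/445).
Reciprocity: 11 ≡ 3 and 445 ≡ 1 (mod 4), so (11/445) = +(445/11).
Reduce top mod 11: now compute (5/11).
Reciprocity: 5 ≡ 1 and 11 ≡ 3 (mod 4), so (5/11) = +(11/5).
Reduce top mod 5: now compute (1/5).
Reached (1/5) = 1. Collecting the sign flips along the way, the symbol is -1.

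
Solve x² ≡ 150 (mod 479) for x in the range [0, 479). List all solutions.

Since 479 ≡ 3 (mod 4), a square root of 150 is 150^((479+1)/4) = 150^120 mod 479.
Repeated squaring: 150^2≡466, 150^4≡169, 150^8≡300, 150^16≡427, 150^32≡309, 150^64≡160 (mod 479).
150^120 = 150^(64+32+16+8) ≡ 245 (mod 479).
Check: 245² = 60025 ≡ 150 (mod 479). The two roots are 234 and 245.

234, 245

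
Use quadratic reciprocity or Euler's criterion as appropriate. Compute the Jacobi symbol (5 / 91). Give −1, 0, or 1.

Reciprocity: 5 ≡ 1 and 91 ≡ 3 (mod 4), so (5/91) = +(91/5).
Reduce top mod 5: now compute (1/5).
Reached (1/5) = 1. Collecting the sign flips along the way, the symbol is +1.

1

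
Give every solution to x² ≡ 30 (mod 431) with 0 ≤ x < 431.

106, 325

Since 431 ≡ 3 (mod 4), a square root of 30 is 30^((431+1)/4) = 30^108 mod 431.
Repeated squaring: 30^2≡38, 30^4≡151, 30^8≡389, 30^16≡40, 30^32≡307, 30^64≡291 (mod 431).
30^108 = 30^(64+32+8+4) ≡ 106 (mod 431).
Check: 106² = 11236 ≡ 30 (mod 431). The two roots are 106 and 325.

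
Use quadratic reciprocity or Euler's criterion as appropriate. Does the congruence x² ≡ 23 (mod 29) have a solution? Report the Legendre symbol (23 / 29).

Reciprocity: 23 ≡ 3 and 29 ≡ 1 (mod 4), so (23/29) = +(29/23).
Reduce top mod 23: now compute (6/23).
Pull out 2: since 23 ≡ 7 (mod 8), (2/23) = +1.
Reciprocity: 3 ≡ 3 and 23 ≡ 3 (mod 4), so (3/23) = −(23/3).
Reduce top mod 3: now compute (2/3).
Pull out 2: since 3 ≡ 3 (mod 8), (2/3) = -1.
Reached (1/3) = 1. Collecting the sign flips along the way, the symbol is +1.

1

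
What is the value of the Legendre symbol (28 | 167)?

1

Euler's criterion: (28/167) ≡ 28^83 (mod 167).
28^2 ≡ 116 (mod 167)
28^4 ≡ 96 (mod 167)
28^8 ≡ 31 (mod 167)
28^16 ≡ 126 (mod 167)
28^32 ≡ 11 (mod 167)
28^64 ≡ 121 (mod 167)
28^83 = 28^(64+16+2+1) ≡ 1 (mod 167).
Result is 1, so (28/167) = 1.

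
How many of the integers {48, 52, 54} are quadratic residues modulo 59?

1

(48/59) = +1 → QR.
(52/59) = -1 → non-residue.
(54/59) = -1 → non-residue.
Total quadratic residues among the 3: 1.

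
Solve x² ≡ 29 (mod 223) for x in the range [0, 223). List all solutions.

67, 156

Since 223 ≡ 3 (mod 4), a square root of 29 is 29^((223+1)/4) = 29^56 mod 223.
Repeated squaring: 29^2≡172, 29^4≡148, 29^8≡50, 29^16≡47, 29^32≡202 (mod 223).
29^56 = 29^(32+16+8) ≡ 156 (mod 223).
Check: 156² = 24336 ≡ 29 (mod 223). The two roots are 67 and 156.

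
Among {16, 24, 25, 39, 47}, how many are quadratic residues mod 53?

(16/53) = +1 → QR.
(24/53) = +1 → QR.
(25/53) = +1 → QR.
(39/53) = -1 → non-residue.
(47/53) = +1 → QR.
Total quadratic residues among the 5: 4.

4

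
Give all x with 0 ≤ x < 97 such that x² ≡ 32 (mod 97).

41, 56

97 ≡ 1 (mod 4), so we find a root by search.
Trying successive values, 41² = 1681 ≡ 32 (mod 97). The other root is 97 − 41 = 56.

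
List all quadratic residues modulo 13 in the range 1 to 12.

Square k = 1,…,6 (k and 13−k give the same square):
1²=1, 2²=4, 3²=9, 4²≡3, 5²≡12, 6²≡10 (mod 13).
So the quadratic residues mod 13 are {1, 3, 4, 9, 10, 12}.

1, 3, 4, 9, 10, 12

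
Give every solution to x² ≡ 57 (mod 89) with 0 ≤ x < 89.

18, 71

89 ≡ 1 (mod 4), so we find a root by search.
Trying successive values, 18² = 324 ≡ 57 (mod 89). The other root is 89 − 18 = 71.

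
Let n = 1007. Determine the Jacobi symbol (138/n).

-1

Pull out 2: since 1007 ≡ 7 (mod 8), (2/1007) = +1.
Reciprocity: 69 ≡ 1 and 1007 ≡ 3 (mod 4), so (69/1007) = +(1007/69).
Reduce top mod 69: now compute (41/69).
Reciprocity: 41 ≡ 1 and 69 ≡ 1 (mod 4), so (41/69) = +(69/41).
Reduce top mod 41: now compute (28/41).
Pull out 2^2: since 41 ≡ 1 (mod 8), (2/41) = +1, so (2/41)^2 = +1.
Reciprocity: 7 ≡ 3 and 41 ≡ 1 (mod 4), so (7/41) = +(41/7).
Reduce top mod 7: now compute (6/7).
Pull out 2: since 7 ≡ 7 (mod 8), (2/7) = +1.
Reciprocity: 3 ≡ 3 and 7 ≡ 3 (mod 4), so (3/7) = −(7/3).
Reduce top mod 3: now compute (1/3).
Reached (1/3) = 1. Collecting the sign flips along the way, the symbol is -1.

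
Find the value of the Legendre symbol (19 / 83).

Reciprocity: 19 ≡ 3 and 83 ≡ 3 (mod 4), so (19/83) = −(83/19).
Reduce top mod 19: now compute (7/19).
Reciprocity: 7 ≡ 3 and 19 ≡ 3 (mod 4), so (7/19) = −(19/7).
Reduce top mod 7: now compute (5/7).
Reciprocity: 5 ≡ 1 and 7 ≡ 3 (mod 4), so (5/7) = +(7/5).
Reduce top mod 5: now compute (2/5).
Pull out 2: since 5 ≡ 5 (mod 8), (2/5) = -1.
Reached (1/5) = 1. Collecting the sign flips along the way, the symbol is -1.

-1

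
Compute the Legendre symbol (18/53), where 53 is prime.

Pull out 2: since 53 ≡ 5 (mod 8), (2/53) = -1.
Reciprocity: 9 ≡ 1 and 53 ≡ 1 (mod 4), so (9/53) = +(53/9).
Reduce top mod 9: now compute (8/9).
Pull out 2^3: since 9 ≡ 1 (mod 8), (2/9) = +1, so (2/9)^3 = +1.
Reached (1/9) = 1. Collecting the sign flips along the way, the symbol is -1.

-1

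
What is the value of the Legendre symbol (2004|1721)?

First reduce: 2004 ≡ 283 (mod 1721).
Reciprocity: 283 ≡ 3 and 1721 ≡ 1 (mod 4), so (283/1721) = +(1721/283).
Reduce top mod 283: now compute (23/283).
Reciprocity: 23 ≡ 3 and 283 ≡ 3 (mod 4), so (23/283) = −(283/23).
Reduce top mod 23: now compute (7/23).
Reciprocity: 7 ≡ 3 and 23 ≡ 3 (mod 4), so (7/23) = −(23/7).
Reduce top mod 7: now compute (2/7).
Pull out 2: since 7 ≡ 7 (mod 8), (2/7) = +1.
Reached (1/7) = 1. Collecting the sign flips along the way, the symbol is +1.

1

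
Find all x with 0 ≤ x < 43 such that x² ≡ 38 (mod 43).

9, 34

Since 43 ≡ 3 (mod 4), a square root of 38 is 38^((43+1)/4) = 38^11 mod 43.
Repeated squaring: 38^2≡25, 38^4≡23, 38^8≡13 (mod 43).
38^11 = 38^(8+2+1) ≡ 9 (mod 43).
Check: 9² = 81 ≡ 38 (mod 43). The two roots are 9 and 34.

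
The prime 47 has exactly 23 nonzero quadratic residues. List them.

Square k = 1,…,23 (k and 47−k give the same square):
1²=1, 2²=4, 3²=9, 4²=16, 5²=25, 6²=36, 7²≡2, 8²≡17, 9²≡34, 10²≡6, 11²≡27, 12²≡3, 13²≡28, 14²≡8, 15²≡37, 16²≡21, 17²≡7, 18²≡42, 19²≡32, 20²≡24, 21²≡18, 22²≡14, 23²≡12 (mod 47).
So the quadratic residues mod 47 are {1, 2, 3, 4, 6, 7, 8, 9, 12, 14, 16, 17, 18, 21, 24, 25, 27, 28, 32, 34, 36, 37, 42}.

1, 2, 3, 4, 6, 7, 8, 9, 12, 14, 16, 17, 18, 21, 24, 25, 27, 28, 32, 34, 36, 37, 42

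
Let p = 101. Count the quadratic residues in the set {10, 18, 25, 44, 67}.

(10/101) = -1 → non-residue.
(18/101) = -1 → non-residue.
(25/101) = +1 → QR.
(44/101) = -1 → non-residue.
(67/101) = -1 → non-residue.
Total quadratic residues among the 5: 1.

1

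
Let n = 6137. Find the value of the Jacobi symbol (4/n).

1

Pull out 2^2: since 6137 ≡ 1 (mod 8), (2/6137) = +1, so (2/6137)^2 = +1.
Reached (1/6137) = 1. Collecting the sign flips along the way, the symbol is +1.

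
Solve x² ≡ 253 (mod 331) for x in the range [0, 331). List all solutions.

Since 331 ≡ 3 (mod 4), a square root of 253 is 253^((331+1)/4) = 253^83 mod 331.
Repeated squaring: 253^2≡126, 253^4≡319, 253^8≡144, 253^16≡214, 253^32≡118, 253^64≡22 (mod 331).
253^83 = 253^(64+16+2+1) ≡ 266 (mod 331).
Check: 266² = 70756 ≡ 253 (mod 331). The two roots are 65 and 266.

65, 266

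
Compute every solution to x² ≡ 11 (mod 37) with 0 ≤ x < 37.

37 ≡ 1 (mod 4), so we find a root by search.
Trying successive values, 14² = 196 ≡ 11 (mod 37). The other root is 37 − 14 = 23.

14, 23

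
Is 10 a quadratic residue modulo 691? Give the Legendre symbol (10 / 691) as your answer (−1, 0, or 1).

-1

Pull out 2: since 691 ≡ 3 (mod 8), (2/691) = -1.
Reciprocity: 5 ≡ 1 and 691 ≡ 3 (mod 4), so (5/691) = +(691/5).
Reduce top mod 5: now compute (1/5).
Reached (1/5) = 1. Collecting the sign flips along the way, the symbol is -1.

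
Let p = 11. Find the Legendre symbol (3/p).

1

Reciprocity: 3 ≡ 3 and 11 ≡ 3 (mod 4), so (3/11) = −(11/3).
Reduce top mod 3: now compute (2/3).
Pull out 2: since 3 ≡ 3 (mod 8), (2/3) = -1.
Reached (1/3) = 1. Collecting the sign flips along the way, the symbol is +1.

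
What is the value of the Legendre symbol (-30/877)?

Euler's criterion: (-30/877) ≡ 847^438 (mod 877).
847^2 ≡ 23 (mod 877)
847^4 ≡ 529 (mod 877)
847^8 ≡ 78 (mod 877)
847^16 ≡ 822 (mod 877)
847^32 ≡ 394 (mod 877)
847^64 ≡ 7 (mod 877)
847^128 ≡ 49 (mod 877)
847^256 ≡ 647 (mod 877)
847^438 = 847^(256+128+32+16+4+2) ≡ 1 (mod 877).
Result is 1, so (-30/877) = 1.

1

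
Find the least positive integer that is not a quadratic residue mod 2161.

(2/2161) = +1, so 2 is a residue.
(3/2161) = +1, so 3 is a residue.
(4/2161) = +1, so 4 is a residue.
(5/2161) = +1, so 5 is a residue.
(6/2161) = +1, so 6 is a residue.
(7/2161) = −1, so 7 is the smallest positive non-residue mod 2161.

7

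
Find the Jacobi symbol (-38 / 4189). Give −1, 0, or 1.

First reduce: -38 ≡ 4151 (mod 4189).
Reciprocity: 4151 ≡ 3 and 4189 ≡ 1 (mod 4), so (4151/4189) = +(4189/4151).
Reduce top mod 4151: now compute (38/4151).
Pull out 2: since 4151 ≡ 7 (mod 8), (2/4151) = +1.
Reciprocity: 19 ≡ 3 and 4151 ≡ 3 (mod 4), so (19/4151) = −(4151/19).
Reduce top mod 19: now compute (9/19).
Reciprocity: 9 ≡ 1 and 19 ≡ 3 (mod 4), so (9/19) = +(19/9).
Reduce top mod 9: now compute (1/9).
Reached (1/9) = 1. Collecting the sign flips along the way, the symbol is -1.

-1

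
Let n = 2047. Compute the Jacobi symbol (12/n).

Pull out 2^2: since 2047 ≡ 7 (mod 8), (2/2047) = +1, so (2/2047)^2 = +1.
Reciprocity: 3 ≡ 3 and 2047 ≡ 3 (mod 4), so (3/2047) = −(2047/3).
Reduce top mod 3: now compute (1/3).
Reached (1/3) = 1. Collecting the sign flips along the way, the symbol is -1.

-1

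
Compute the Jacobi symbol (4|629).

1

Pull out 2^2: since 629 ≡ 5 (mod 8), (2/629) = -1, so (2/629)^2 = +1.
Reached (1/629) = 1. Collecting the sign flips along the way, the symbol is +1.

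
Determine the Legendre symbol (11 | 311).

-1

Euler's criterion: (11/311) ≡ 11^155 (mod 311).
11^2 ≡ 121 (mod 311)
11^4 ≡ 24 (mod 311)
11^8 ≡ 265 (mod 311)
11^16 ≡ 250 (mod 311)
11^32 ≡ 300 (mod 311)
11^64 ≡ 121 (mod 311)
11^128 ≡ 24 (mod 311)
11^155 = 11^(128+16+8+2+1) ≡ 310 (mod 311).
Result is 310 ≡ −1, so (11/311) = −1.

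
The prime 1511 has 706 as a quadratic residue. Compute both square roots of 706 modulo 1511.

444, 1067

Since 1511 ≡ 3 (mod 4), a square root of 706 is 706^((1511+1)/4) = 706^378 mod 1511.
Repeated squaring: 706^2≡1317, 706^4≡1372, 706^8≡1189, 706^16≡936, 706^32≡1227, 706^64≡573, 706^128≡442, 706^256≡445 (mod 1511).
706^378 = 706^(256+64+32+16+8+2) ≡ 1067 (mod 1511).
Check: 1067² = 1138489 ≡ 706 (mod 1511). The two roots are 444 and 1067.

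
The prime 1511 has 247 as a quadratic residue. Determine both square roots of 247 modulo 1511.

183, 1328

Since 1511 ≡ 3 (mod 4), a square root of 247 is 247^((1511+1)/4) = 247^378 mod 1511.
Repeated squaring: 247^2≡569, 247^4≡407, 247^8≡950, 247^16≡433, 247^32≡125, 247^64≡515, 247^128≡800, 247^256≡847 (mod 1511).
247^378 = 247^(256+64+32+16+8+2) ≡ 183 (mod 1511).
Check: 183² = 33489 ≡ 247 (mod 1511). The two roots are 183 and 1328.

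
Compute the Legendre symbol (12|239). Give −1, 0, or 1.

Euler's criterion: (12/239) ≡ 12^119 (mod 239).
12^2 ≡ 144 (mod 239)
12^4 ≡ 182 (mod 239)
12^8 ≡ 142 (mod 239)
12^16 ≡ 88 (mod 239)
12^32 ≡ 96 (mod 239)
12^64 ≡ 134 (mod 239)
12^119 = 12^(64+32+16+4+2+1) ≡ 1 (mod 239).
Result is 1, so (12/239) = 1.

1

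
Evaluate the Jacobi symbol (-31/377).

First reduce: -31 ≡ 346 (mod 377).
Pull out 2: since 377 ≡ 1 (mod 8), (2/377) = +1.
Reciprocity: 173 ≡ 1 and 377 ≡ 1 (mod 4), so (173/377) = +(377/173).
Reduce top mod 173: now compute (31/173).
Reciprocity: 31 ≡ 3 and 173 ≡ 1 (mod 4), so (31/173) = +(173/31).
Reduce top mod 31: now compute (18/31).
Pull out 2: since 31 ≡ 7 (mod 8), (2/31) = +1.
Reciprocity: 9 ≡ 1 and 31 ≡ 3 (mod 4), so (9/31) = +(31/9).
Reduce top mod 9: now compute (4/9).
Pull out 2^2: since 9 ≡ 1 (mod 8), (2/9) = +1, so (2/9)^2 = +1.
Reached (1/9) = 1. Collecting the sign flips along the way, the symbol is +1.

1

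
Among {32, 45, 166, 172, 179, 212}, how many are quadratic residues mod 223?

5

(32/223) = +1 → QR.
(45/223) = -1 → non-residue.
(166/223) = +1 → QR.
(172/223) = +1 → QR.
(179/223) = +1 → QR.
(212/223) = +1 → QR.
Total quadratic residues among the 6: 5.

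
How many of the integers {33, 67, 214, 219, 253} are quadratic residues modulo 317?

(33/317) = -1 → non-residue.
(67/317) = +1 → QR.
(214/317) = +1 → QR.
(219/317) = -1 → non-residue.
(253/317) = +1 → QR.
Total quadratic residues among the 5: 3.

3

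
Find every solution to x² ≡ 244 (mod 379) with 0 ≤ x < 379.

77, 302

Since 379 ≡ 3 (mod 4), a square root of 244 is 244^((379+1)/4) = 244^95 mod 379.
Repeated squaring: 244^2≡33, 244^4≡331, 244^8≡30, 244^16≡142, 244^32≡77, 244^64≡244 (mod 379).
244^95 = 244^(64+16+8+4+2+1) ≡ 77 (mod 379).
Check: 77² = 5929 ≡ 244 (mod 379). The two roots are 77 and 302.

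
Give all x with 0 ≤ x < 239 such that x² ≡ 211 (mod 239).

51, 188

Since 239 ≡ 3 (mod 4), a square root of 211 is 211^((239+1)/4) = 211^60 mod 239.
Repeated squaring: 211^2≡67, 211^4≡187, 211^8≡75, 211^16≡128, 211^32≡132 (mod 239).
211^60 = 211^(32+16+8+4) ≡ 51 (mod 239).
Check: 51² = 2601 ≡ 211 (mod 239). The two roots are 51 and 188.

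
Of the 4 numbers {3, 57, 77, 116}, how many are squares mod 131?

(3/131) = +1 → QR.
(57/131) = -1 → non-residue.
(77/131) = +1 → QR.
(116/131) = -1 → non-residue.
Total quadratic residues among the 4: 2.

2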